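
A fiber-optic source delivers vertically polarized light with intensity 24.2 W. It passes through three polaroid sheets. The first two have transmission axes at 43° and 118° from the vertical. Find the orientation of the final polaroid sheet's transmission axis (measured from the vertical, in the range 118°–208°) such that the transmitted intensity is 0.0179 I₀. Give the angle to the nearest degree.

By Malus's law, I₁ = I₀ cos²(43° − 0°) = I₀ cos²(43°) = 0.5349 I₀.
I₂ = I₁ cos²(118° − 43°) = 0.5349 I₀ · cos²(75°) = 0.03583 I₀.
Need I₃/I₀ = 0.0179, so cos²(θ − 118°) = 0.0179 / 0.03583 = 0.4996.
θ − 118° = arccos(√0.4996) = 45.0°, giving θ ≈ 118 + 45.0 = 163.0°.

θ ≈ 163°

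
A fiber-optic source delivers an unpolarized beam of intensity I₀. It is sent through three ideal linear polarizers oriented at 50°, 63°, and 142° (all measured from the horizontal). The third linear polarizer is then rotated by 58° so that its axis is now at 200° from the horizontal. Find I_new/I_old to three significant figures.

Before rotation:
Unpolarized light through the first polarizer → I₁ = ½ I₀, now polarized at 50°.
I₂ = I₁ cos²(63° − 50°) = 0.5 I₀ · cos²(13°) = 0.4747 I₀.
I₃ = I₂ cos²(142° − 63°) = 0.4747 I₀ · cos²(79°) = 0.01728 I₀.
After rotation:
Unpolarized light through the first polarizer → I₁ = ½ I₀, now polarized at 50°.
I₂ = I₁ cos²(63° − 50°) = 0.5 I₀ · cos²(13°) = 0.4747 I₀.
Angle between axes 2 and 3: 43°. I₃ = 0.4747 I₀ · cos²(43°) = 0.2539 I₀.
Ratio = 0.2539 / 0.01728 = 14.69.

I_new/I_old ≈ 14.7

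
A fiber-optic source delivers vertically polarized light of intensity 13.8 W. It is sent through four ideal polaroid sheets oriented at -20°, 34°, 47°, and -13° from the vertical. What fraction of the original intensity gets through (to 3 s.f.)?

I/I₀ ≈ 0.0724

I₁ = 13.8 W · cos²(20°) = 12.19 W.
I₂ = I₁ · cos²(54°) = 12.19 · 0.3455 = 4.21 W.
I₃ = I₂ · cos²(13°) = 4.21 · 0.9494 = 3.997 W.
I₄ = I₃ · cos²(60°) = 3.997 · 0.25 = 0.9993 W.
Transmitted fraction = 0.07241.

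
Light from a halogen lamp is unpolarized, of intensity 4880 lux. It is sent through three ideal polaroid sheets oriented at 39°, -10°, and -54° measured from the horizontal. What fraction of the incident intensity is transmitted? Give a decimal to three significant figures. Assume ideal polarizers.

Unpolarized light through the first polarizer → I₁ = 4880 lux/2 = 2440 lux, polarized at 39°.
I₂ = I₁ · cos²(49°) = 2440 · 0.4304 = 1050 lux.
I₃ = I₂ · cos²(44°) = 1050 · 0.5174 = 543.4 lux.
Transmitted fraction = 0.1114.

I/I₀ ≈ 0.111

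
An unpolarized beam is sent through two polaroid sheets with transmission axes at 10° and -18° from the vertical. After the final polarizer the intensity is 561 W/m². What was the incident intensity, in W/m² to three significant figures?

Unpolarized light through the first polarizer → I₁ = ½ I₀, now polarized at 10°.
I₂ = I₁ cos²(-18° − 10°) = 0.5 I₀ · cos²(28°) = 0.3898 I₀.
So 561 W/m² = 0.3898 I₀, giving I₀ = 561/0.3898 = 1439 W/m².

I₀ ≈ 1440 W/m²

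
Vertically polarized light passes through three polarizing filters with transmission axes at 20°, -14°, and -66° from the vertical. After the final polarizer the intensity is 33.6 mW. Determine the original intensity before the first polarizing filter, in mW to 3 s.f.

By Malus's law, I₁ = I₀ cos²(20° − 0°) = I₀ cos²(20°) = 0.883 I₀.
I₂ = I₁ cos²(-14° − 20°) = 0.883 I₀ · cos²(34°) = 0.6069 I₀.
I₃ = I₂ cos²(-66° + 14°) = 0.6069 I₀ · cos²(52°) = 0.23 I₀.
So 33.6 mW = 0.23 I₀, giving I₀ = 33.6/0.23 = 146.1 mW.

I₀ ≈ 146 mW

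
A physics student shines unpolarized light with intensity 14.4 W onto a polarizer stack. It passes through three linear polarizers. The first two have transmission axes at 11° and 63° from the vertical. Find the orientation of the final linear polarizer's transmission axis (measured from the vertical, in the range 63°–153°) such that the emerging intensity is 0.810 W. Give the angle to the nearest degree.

θ ≈ 120°

Unpolarized light through the first polarizer → I₁ = ½ I₀, now polarized at 11°.
I₂ = I₁ cos²(63° − 11°) = 0.5 I₀ · cos²(52°) = 0.1895 I₀.
Target fraction: 0.810 / 14.4 W = 0.05625 of I₀.
Need I₃/I₀ = 0.05625, so cos²(θ − 63°) = 0.05625 / 0.1895 = 0.2968.
θ − 63° = arccos(√0.2968) = 57.0°, giving θ ≈ 63 + 57.0 = 120.0°.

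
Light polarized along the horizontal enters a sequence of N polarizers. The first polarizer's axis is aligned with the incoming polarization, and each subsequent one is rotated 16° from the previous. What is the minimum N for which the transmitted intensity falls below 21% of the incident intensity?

N = 21

First polarizer is aligned with the polarization: full transmission.
Each further stage multiplies by cos²(16°) = 0.924.
After N polarizers: T = 0.924^(N−1). Require T < 0.21 ⇒ N−1 > ln(0.21)/ln(0.924) = 19.75, so N−1 ≥ 20 and N = 21.
Check: N=21 gives T = 0.2059 < 0.21; N=20 gives T = 0.2228.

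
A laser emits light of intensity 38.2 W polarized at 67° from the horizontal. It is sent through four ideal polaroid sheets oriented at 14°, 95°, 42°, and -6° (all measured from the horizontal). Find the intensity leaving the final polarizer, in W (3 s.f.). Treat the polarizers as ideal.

I ≈ 0.0549 W

By Malus's law, I₁ = 38.2 W · cos²(53°) = 13.84 W.
I₂ = I₁ · cos²(81°) = 13.84 · 0.02447 = 0.3386 W.
I₃ = I₂ · cos²(53°) = 0.3386 · 0.3622 = 0.1226 W.
I₄ = I₃ · cos²(48°) = 0.1226 · 0.4477 = 0.0549 W.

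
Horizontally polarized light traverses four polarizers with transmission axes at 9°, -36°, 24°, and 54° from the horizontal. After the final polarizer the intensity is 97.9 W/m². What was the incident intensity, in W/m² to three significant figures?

I₀ ≈ 1070 W/m²

I₁ = I₀ cos²(9° − 0°) = I₀ cos²(9°) = 0.9755 I₀.
I₂ = I₁ cos²(-36° − 9°) = 0.9755 I₀ · cos²(45°) = 0.4878 I₀.
I₃ = I₂ cos²(24° + 36°) = 0.4878 I₀ · cos²(60°) = 0.1219 I₀.
I₄ = I₃ cos²(54° − 24°) = 0.1219 I₀ · cos²(30°) = 0.09146 I₀.
So 97.9 W/m² = 0.09146 I₀, giving I₀ = 97.9/0.09146 = 1070 W/m².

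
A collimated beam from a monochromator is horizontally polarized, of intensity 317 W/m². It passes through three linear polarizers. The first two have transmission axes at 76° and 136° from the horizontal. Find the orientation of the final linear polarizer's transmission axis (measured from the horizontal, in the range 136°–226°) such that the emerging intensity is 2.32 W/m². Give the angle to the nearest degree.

I₁ = I₀ cos²(76° − 0°) = I₀ cos²(76°) = 0.05853 I₀.
I₂ = I₁ cos²(136° − 76°) = 0.05853 I₀ · cos²(60°) = 0.01463 I₀.
Target fraction: 2.32 / 317 W/m² = 0.007319 of I₀.
Need I₃/I₀ = 0.007319, so cos²(θ − 136°) = 0.007319 / 0.01463 = 0.5002.
θ − 136° = arccos(√0.5002) = 45.0°, giving θ ≈ 136 + 45.0 = 181.0°.

θ ≈ 181°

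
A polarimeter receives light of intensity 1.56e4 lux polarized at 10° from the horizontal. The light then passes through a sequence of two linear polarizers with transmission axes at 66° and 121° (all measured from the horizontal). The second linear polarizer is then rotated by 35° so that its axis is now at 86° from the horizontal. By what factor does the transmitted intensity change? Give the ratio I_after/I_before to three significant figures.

I_new/I_old ≈ 2.68

Before rotation:
I₁ = I₀ cos²(66° − 10°) = I₀ cos²(56°) = 0.3127 I₀.
I₂ = I₁ cos²(121° − 66°) = 0.3127 I₀ · cos²(55°) = 0.1029 I₀.
After rotation:
I₁ = I₀ cos²(66° − 10°) = I₀ cos²(56°) = 0.3127 I₀.
I₂ = I₁ cos²(86° − 66°) = 0.3127 I₀ · cos²(20°) = 0.2761 I₀.
Ratio = 0.2761 / 0.1029 = 2.684.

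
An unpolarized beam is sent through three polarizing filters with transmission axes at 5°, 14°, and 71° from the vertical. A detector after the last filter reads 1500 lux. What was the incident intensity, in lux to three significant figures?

I₀ ≈ 1.04e4 lux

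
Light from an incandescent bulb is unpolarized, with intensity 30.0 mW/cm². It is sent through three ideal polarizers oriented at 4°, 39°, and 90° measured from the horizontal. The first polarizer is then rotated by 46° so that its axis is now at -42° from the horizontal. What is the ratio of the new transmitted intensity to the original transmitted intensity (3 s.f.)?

I_new/I_old ≈ 0.0365

Before rotation:
Unpolarized light through the first polarizer → I₁ = ½ I₀, now polarized at 4°.
I₂ = I₁ cos²(39° − 4°) = 0.5 I₀ · cos²(35°) = 0.3355 I₀.
I₃ = I₂ cos²(90° − 39°) = 0.3355 I₀ · cos²(51°) = 0.1329 I₀.
After rotation:
Unpolarized light through the first polarizer → I₁ = ½ I₀, now polarized at -42°.
I₂ = I₁ cos²(39° + 42°) = 0.5 I₀ · cos²(81°) = 0.01224 I₀.
I₃ = I₂ cos²(90° − 39°) = 0.01224 I₀ · cos²(51°) = 0.004846 I₀.
Ratio = 0.004846 / 0.1329 = 0.03647.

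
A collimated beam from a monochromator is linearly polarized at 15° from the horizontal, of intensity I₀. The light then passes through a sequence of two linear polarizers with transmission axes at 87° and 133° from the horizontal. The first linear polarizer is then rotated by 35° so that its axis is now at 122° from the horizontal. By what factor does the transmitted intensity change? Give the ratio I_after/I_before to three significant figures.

I_new/I_old ≈ 1.79

Before rotation:
I₁ = I₀ cos²(87° − 15°) = I₀ cos²(72°) = 0.09549 I₀.
I₂ = I₁ cos²(133° − 87°) = 0.09549 I₀ · cos²(46°) = 0.04608 I₀.
After rotation:
I₁ = I₀ cos²(122° − 15°) = I₀ cos²(73°) = 0.08548 I₀.
I₂ = I₁ cos²(133° − 122°) = 0.08548 I₀ · cos²(11°) = 0.08237 I₀.
Ratio = 0.08237 / 0.04608 = 1.788.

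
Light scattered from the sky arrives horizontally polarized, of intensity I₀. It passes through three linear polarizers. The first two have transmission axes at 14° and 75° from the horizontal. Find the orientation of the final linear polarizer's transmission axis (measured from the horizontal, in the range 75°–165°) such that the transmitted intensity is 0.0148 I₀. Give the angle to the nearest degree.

θ ≈ 150°

I₁ = I₀ cos²(14° − 0°) = I₀ cos²(14°) = 0.9415 I₀.
I₂ = I₁ cos²(75° − 14°) = 0.9415 I₀ · cos²(61°) = 0.2213 I₀.
Need I₃/I₀ = 0.0148, so cos²(θ − 75°) = 0.0148 / 0.2213 = 0.06688.
θ − 75° = arccos(√0.06688) = 75.0°, giving θ ≈ 75 + 75.0 = 150.0°.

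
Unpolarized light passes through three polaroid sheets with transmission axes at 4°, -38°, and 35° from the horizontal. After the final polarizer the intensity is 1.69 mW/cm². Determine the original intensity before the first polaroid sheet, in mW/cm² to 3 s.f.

I₀ ≈ 71.6 mW/cm²

Unpolarized light through the first polarizer → I₁ = ½ I₀, now polarized at 4°.
I₂ = I₁ cos²(-38° − 4°) = 0.5 I₀ · cos²(42°) = 0.2761 I₀.
I₃ = I₂ cos²(35° + 38°) = 0.2761 I₀ · cos²(73°) = 0.0236 I₀.
So 1.69 mW/cm² = 0.0236 I₀, giving I₀ = 1.69/0.0236 = 71.6 mW/cm².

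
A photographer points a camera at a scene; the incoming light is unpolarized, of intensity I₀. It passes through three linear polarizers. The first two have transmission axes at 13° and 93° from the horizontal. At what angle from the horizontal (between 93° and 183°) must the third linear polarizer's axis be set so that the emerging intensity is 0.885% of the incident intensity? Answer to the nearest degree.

Unpolarized light through the first polarizer → I₁ = ½ I₀, now polarized at 13°.
I₂ = I₁ cos²(93° − 13°) = 0.5 I₀ · cos²(80°) = 0.01508 I₀.
Need I₃/I₀ = 0.00885, so cos²(θ − 93°) = 0.00885 / 0.01508 = 0.587.
θ − 93° = arccos(√0.587) = 40.0°, giving θ ≈ 93 + 40.0 = 133.0°.

θ ≈ 133°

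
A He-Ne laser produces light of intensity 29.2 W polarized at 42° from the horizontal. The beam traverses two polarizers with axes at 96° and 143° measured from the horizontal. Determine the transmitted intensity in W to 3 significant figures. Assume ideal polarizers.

I₁ = 29.2 W · cos²(54°) = 10.09 W.
I₂ = I₁ · cos²(47°) = 10.09 · 0.4651 = 4.692 W.

I ≈ 4.69 W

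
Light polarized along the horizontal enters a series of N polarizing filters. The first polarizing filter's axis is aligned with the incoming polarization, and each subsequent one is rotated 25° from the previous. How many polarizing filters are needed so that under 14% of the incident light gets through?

N = 11

First polarizer is aligned with the polarization: full transmission.
Each further stage multiplies by cos²(25°) = 0.8214.
After N polarizers: T = 0.8214^(N−1). Require T < 0.14 ⇒ N−1 > ln(0.14)/ln(0.8214) = 9.99, so N−1 ≥ 10 and N = 11.
Check: N=11 gives T = 0.1398 < 0.14; N=10 gives T = 0.1702.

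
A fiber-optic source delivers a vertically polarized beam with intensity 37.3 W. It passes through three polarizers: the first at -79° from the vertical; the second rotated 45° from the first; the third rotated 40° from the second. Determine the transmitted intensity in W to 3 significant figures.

I ≈ 0.398 W

By Malus's law, I₁ = 37.3 W · cos²(79°) = 1.358 W.
I₂ = I₁ · cos²(45°) = 1.358 · 0.5 = 0.679 W.
I₃ = I₂ · cos²(40°) = 0.679 · 0.5868 = 0.3985 W.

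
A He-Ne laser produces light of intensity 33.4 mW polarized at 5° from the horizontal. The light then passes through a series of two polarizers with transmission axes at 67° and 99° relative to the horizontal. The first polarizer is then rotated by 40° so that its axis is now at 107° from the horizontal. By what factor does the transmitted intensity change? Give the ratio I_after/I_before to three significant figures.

I_new/I_old ≈ 0.267

Before rotation:
I₁ = I₀ cos²(67° − 5°) = I₀ cos²(62°) = 0.2204 I₀.
I₂ = I₁ cos²(99° − 67°) = 0.2204 I₀ · cos²(32°) = 0.1585 I₀.
After rotation:
I₁ = I₀ cos²(107° − 5°) = I₀ cos²(78°) = 0.04323 I₀.
I₂ = I₁ cos²(99° − 107°) = 0.04323 I₀ · cos²(8°) = 0.04239 I₀.
Ratio = 0.04239 / 0.1585 = 0.2674.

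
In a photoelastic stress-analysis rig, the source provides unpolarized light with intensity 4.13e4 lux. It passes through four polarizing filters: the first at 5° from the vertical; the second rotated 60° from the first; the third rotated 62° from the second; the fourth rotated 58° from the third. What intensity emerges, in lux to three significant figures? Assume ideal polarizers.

Unpolarized light through the first polarizer → I₁ = 4.13e4 lux/2 = 2.065e+04 lux, polarized at 5°.
I₂ = I₁ · cos²(60°) = 2.065e+04 · 0.25 = 5163 lux.
I₃ = I₂ · cos²(62°) = 5163 · 0.2204 = 1138 lux.
I₄ = I₃ · cos²(58°) = 1138 · 0.2808 = 319.5 lux.

I ≈ 320 lux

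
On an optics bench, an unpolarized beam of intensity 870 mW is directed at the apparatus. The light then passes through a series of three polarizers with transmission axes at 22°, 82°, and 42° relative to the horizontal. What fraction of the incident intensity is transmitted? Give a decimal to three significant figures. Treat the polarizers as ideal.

Unpolarized light through the first polarizer → I₁ = 870 mW/2 = 435 mW, polarized at 22°.
I₂ = I₁ · cos²(60°) = 435 · 0.25 = 108.8 mW.
I₃ = I₂ · cos²(40°) = 108.8 · 0.5868 = 63.82 mW.
Transmitted fraction = 0.07335.

I/I₀ ≈ 0.0734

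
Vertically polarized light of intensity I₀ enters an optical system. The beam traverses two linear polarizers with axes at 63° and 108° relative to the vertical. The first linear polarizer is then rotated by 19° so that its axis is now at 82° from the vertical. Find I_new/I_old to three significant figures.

Before rotation:
By Malus's law, I₁ = I₀ cos²(63° − 0°) = I₀ cos²(63°) = 0.2061 I₀.
I₂ = I₁ cos²(108° − 63°) = 0.2061 I₀ · cos²(45°) = 0.1031 I₀.
After rotation:
I₁ = I₀ cos²(82° − 0°) = I₀ cos²(82°) = 0.01937 I₀.
I₂ = I₁ cos²(108° − 82°) = 0.01937 I₀ · cos²(26°) = 0.01565 I₀.
Ratio = 0.01565 / 0.1031 = 0.1518.

I_new/I_old ≈ 0.152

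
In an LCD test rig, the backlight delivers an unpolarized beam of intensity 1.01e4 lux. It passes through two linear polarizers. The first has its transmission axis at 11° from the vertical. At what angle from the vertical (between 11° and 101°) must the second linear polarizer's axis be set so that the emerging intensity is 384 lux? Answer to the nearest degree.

θ ≈ 85°

Unpolarized light through the first polarizer → I₁ = ½ I₀, now polarized at 11°.
Target fraction: 384 / 1.01e4 lux = 0.03802 of I₀.
Need I₂/I₀ = 0.03802, so cos²(θ − 11°) = 0.03802 / 0.5 = 0.07604.
θ − 11° = arccos(√0.07604) = 74.0°, giving θ ≈ 11 + 74.0 = 85.0°.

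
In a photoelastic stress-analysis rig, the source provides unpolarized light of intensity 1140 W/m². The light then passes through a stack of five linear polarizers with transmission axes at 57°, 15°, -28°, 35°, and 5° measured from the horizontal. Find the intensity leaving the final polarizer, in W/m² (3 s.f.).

Unpolarized light through the first polarizer → I₁ = 1140 W/m²/2 = 570 W/m², polarized at 57°.
I₂ = I₁ · cos²(42°) = 570 · 0.5523 = 314.8 W/m².
I₃ = I₂ · cos²(43°) = 314.8 · 0.5349 = 168.4 W/m².
I₄ = I₃ · cos²(63°) = 168.4 · 0.2061 = 34.7 W/m².
I₅ = I₄ · cos²(30°) = 34.7 · 0.75 = 26.03 W/m².

I ≈ 26.0 W/m²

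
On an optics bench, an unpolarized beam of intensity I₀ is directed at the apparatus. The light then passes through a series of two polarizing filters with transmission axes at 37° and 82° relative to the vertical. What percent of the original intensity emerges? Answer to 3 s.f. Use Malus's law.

≈ 25.0%

Unpolarized light through the first polarizer → I₁ = ½ I₀, now polarized at 37°.
I₂ = I₁ cos²(82° − 37°) = 0.5 I₀ · cos²(45°) = 0.25 I₀.
That is 25% of the incident intensity.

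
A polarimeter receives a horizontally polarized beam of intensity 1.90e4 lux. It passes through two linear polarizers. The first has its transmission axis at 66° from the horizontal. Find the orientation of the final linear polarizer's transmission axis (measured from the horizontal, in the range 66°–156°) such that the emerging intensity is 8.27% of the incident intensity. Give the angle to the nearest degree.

I₁ = I₀ cos²(66° − 0°) = I₀ cos²(66°) = 0.1654 I₀.
Need I₂/I₀ = 0.0827, so cos²(θ − 66°) = 0.0827 / 0.1654 = 0.4999.
θ − 66° = arccos(√0.4999) = 45.0°, giving θ ≈ 66 + 45.0 = 111.0°.

θ ≈ 111°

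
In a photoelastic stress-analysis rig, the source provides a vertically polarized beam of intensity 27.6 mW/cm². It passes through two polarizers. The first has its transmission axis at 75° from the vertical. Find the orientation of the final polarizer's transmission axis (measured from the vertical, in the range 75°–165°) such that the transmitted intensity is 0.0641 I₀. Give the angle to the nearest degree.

By Malus's law, I₁ = I₀ cos²(75° − 0°) = I₀ cos²(75°) = 0.06699 I₀.
Need I₂/I₀ = 0.0641, so cos²(θ − 75°) = 0.0641 / 0.06699 = 0.9569.
θ − 75° = arccos(√0.9569) = 12.0°, giving θ ≈ 75 + 12.0 = 87.0°.

θ ≈ 87°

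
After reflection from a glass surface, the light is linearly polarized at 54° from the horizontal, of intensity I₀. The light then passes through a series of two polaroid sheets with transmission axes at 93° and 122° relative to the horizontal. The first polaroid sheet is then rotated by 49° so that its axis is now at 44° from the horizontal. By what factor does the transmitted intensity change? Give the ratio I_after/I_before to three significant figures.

I_new/I_old ≈ 0.0907

Before rotation:
I₁ = I₀ cos²(93° − 54°) = I₀ cos²(39°) = 0.604 I₀.
I₂ = I₁ cos²(122° − 93°) = 0.604 I₀ · cos²(29°) = 0.462 I₀.
After rotation:
I₁ = I₀ cos²(44° − 54°) = I₀ cos²(10°) = 0.9698 I₀.
I₂ = I₁ cos²(122° − 44°) = 0.9698 I₀ · cos²(78°) = 0.04192 I₀.
Ratio = 0.04192 / 0.462 = 0.09074.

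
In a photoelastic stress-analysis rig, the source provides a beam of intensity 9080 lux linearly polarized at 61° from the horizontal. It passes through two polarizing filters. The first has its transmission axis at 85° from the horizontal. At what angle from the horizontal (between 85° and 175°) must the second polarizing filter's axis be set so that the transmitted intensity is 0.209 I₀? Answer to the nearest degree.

θ ≈ 145°

By Malus's law, I₁ = I₀ cos²(85° − 61°) = I₀ cos²(24°) = 0.8346 I₀.
Need I₂/I₀ = 0.209, so cos²(θ − 85°) = 0.209 / 0.8346 = 0.2504.
θ − 85° = arccos(√0.2504) = 60.0°, giving θ ≈ 85 + 60.0 = 145.0°.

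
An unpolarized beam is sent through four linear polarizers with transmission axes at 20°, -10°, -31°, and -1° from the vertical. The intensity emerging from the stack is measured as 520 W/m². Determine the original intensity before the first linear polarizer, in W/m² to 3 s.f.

I₀ ≈ 2120 W/m²

Unpolarized light through the first polarizer → I₁ = ½ I₀, now polarized at 20°.
I₂ = I₁ cos²(-10° − 20°) = 0.5 I₀ · cos²(30°) = 0.375 I₀.
I₃ = I₂ cos²(-31° + 10°) = 0.375 I₀ · cos²(21°) = 0.3268 I₀.
I₄ = I₃ cos²(-1° + 31°) = 0.3268 I₀ · cos²(30°) = 0.2451 I₀.
So 520 W/m² = 0.2451 I₀, giving I₀ = 520/0.2451 = 2121 W/m².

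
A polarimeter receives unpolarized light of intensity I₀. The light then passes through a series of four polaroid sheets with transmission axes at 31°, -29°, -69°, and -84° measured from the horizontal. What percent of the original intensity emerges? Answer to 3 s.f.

≈ 6.84%

Unpolarized light through the first polarizer → I₁ = ½ I₀, now polarized at 31°.
I₂ = I₁ cos²(-29° − 31°) = 0.5 I₀ · cos²(60°) = 0.125 I₀.
I₃ = I₂ cos²(-69° + 29°) = 0.125 I₀ · cos²(40°) = 0.07335 I₀.
I₄ = I₃ cos²(-84° + 69°) = 0.07335 I₀ · cos²(15°) = 0.06844 I₀.
That is 6.844% of the incident intensity.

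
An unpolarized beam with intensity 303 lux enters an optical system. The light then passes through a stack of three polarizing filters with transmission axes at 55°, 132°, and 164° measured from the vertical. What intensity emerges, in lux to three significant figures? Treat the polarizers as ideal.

I ≈ 5.51 lux

Unpolarized light through the first polarizer → I₁ = 303 lux/2 = 151.5 lux, polarized at 55°.
I₂ = I₁ · cos²(77°) = 151.5 · 0.0506 = 7.666 lux.
I₃ = I₂ · cos²(32°) = 7.666 · 0.7192 = 5.514 lux.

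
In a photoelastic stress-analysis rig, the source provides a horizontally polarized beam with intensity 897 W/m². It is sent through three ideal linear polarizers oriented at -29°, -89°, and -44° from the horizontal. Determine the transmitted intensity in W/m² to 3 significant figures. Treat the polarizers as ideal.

I ≈ 85.8 W/m²

I₁ = 897 W/m² · cos²(29°) = 686.2 W/m².
I₂ = I₁ · cos²(60°) = 686.2 · 0.25 = 171.5 W/m².
I₃ = I₂ · cos²(45°) = 171.5 · 0.5 = 85.77 W/m².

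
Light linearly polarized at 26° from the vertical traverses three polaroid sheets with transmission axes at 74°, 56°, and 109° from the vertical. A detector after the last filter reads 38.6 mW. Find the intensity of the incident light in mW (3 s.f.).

I₁ = I₀ cos²(74° − 26°) = I₀ cos²(48°) = 0.4477 I₀.
I₂ = I₁ cos²(56° − 74°) = 0.4477 I₀ · cos²(18°) = 0.405 I₀.
I₃ = I₂ cos²(109° − 56°) = 0.405 I₀ · cos²(53°) = 0.1467 I₀.
So 38.6 mW = 0.1467 I₀, giving I₀ = 38.6/0.1467 = 263.2 mW.

I₀ ≈ 263 mW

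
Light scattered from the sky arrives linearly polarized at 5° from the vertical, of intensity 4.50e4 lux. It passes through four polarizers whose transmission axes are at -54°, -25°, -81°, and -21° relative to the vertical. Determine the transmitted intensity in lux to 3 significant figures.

I₁ = 4.50e4 lux · cos²(59°) = 1.194e+04 lux.
I₂ = I₁ · cos²(29°) = 1.194e+04 · 0.765 = 9131 lux.
I₃ = I₂ · cos²(56°) = 9131 · 0.3127 = 2855 lux.
I₄ = I₃ · cos²(60°) = 2855 · 0.25 = 713.8 lux.

I ≈ 714 lux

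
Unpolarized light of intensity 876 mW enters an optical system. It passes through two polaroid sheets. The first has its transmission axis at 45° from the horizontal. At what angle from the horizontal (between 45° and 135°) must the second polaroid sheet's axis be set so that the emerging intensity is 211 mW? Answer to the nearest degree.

θ ≈ 91°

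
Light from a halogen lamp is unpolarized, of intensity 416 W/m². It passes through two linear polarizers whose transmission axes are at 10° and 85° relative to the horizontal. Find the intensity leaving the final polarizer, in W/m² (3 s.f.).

I ≈ 13.9 W/m²

Unpolarized light through the first polarizer → I₁ = 416 W/m²/2 = 208 W/m², polarized at 10°.
I₂ = I₁ · cos²(75°) = 208 · 0.06699 = 13.93 W/m².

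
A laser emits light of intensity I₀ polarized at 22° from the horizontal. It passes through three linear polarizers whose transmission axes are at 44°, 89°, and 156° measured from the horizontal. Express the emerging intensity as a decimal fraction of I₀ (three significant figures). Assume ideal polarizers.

By Malus's law, I₁ = I₀ cos²(44° − 22°) = I₀ cos²(22°) = 0.8597 I₀.
I₂ = I₁ cos²(89° − 44°) = 0.8597 I₀ · cos²(45°) = 0.4298 I₀.
I₃ = I₂ cos²(156° − 89°) = 0.4298 I₀ · cos²(67°) = 0.06562 I₀.
Transmitted fraction = 0.06562.

≈ 0.0656 I₀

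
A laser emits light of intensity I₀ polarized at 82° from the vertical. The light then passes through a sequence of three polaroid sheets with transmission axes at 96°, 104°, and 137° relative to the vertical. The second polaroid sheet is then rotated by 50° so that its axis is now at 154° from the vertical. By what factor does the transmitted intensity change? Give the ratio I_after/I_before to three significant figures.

Before rotation:
By Malus's law, I₁ = I₀ cos²(96° − 82°) = I₀ cos²(14°) = 0.9415 I₀.
I₂ = I₁ cos²(104° − 96°) = 0.9415 I₀ · cos²(8°) = 0.9232 I₀.
I₃ = I₂ cos²(137° − 104°) = 0.9232 I₀ · cos²(33°) = 0.6494 I₀.
After rotation:
I₁ = I₀ cos²(96° − 82°) = I₀ cos²(14°) = 0.9415 I₀.
I₂ = I₁ cos²(154° − 96°) = 0.9415 I₀ · cos²(58°) = 0.2644 I₀.
I₃ = I₂ cos²(137° − 154°) = 0.2644 I₀ · cos²(17°) = 0.2418 I₀.
Ratio = 0.2418 / 0.6494 = 0.3723.

I_new/I_old ≈ 0.372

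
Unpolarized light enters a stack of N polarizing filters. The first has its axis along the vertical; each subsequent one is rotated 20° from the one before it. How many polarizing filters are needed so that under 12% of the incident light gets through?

N = 13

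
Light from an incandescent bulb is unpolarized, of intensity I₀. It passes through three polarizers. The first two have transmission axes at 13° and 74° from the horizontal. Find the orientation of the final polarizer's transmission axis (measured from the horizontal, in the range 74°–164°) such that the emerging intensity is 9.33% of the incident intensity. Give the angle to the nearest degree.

θ ≈ 101°

Unpolarized light through the first polarizer → I₁ = ½ I₀, now polarized at 13°.
I₂ = I₁ cos²(74° − 13°) = 0.5 I₀ · cos²(61°) = 0.1175 I₀.
Need I₃/I₀ = 0.0933, so cos²(θ − 74°) = 0.0933 / 0.1175 = 0.7939.
θ − 74° = arccos(√0.7939) = 27.0°, giving θ ≈ 74 + 27.0 = 101.0°.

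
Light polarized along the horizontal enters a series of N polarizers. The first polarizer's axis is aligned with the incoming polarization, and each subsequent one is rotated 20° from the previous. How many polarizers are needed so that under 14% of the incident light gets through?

N = 17

First polarizer is aligned with the polarization: full transmission.
Each further stage multiplies by cos²(20°) = 0.883.
After N polarizers: T = 0.883^(N−1). Require T < 0.14 ⇒ N−1 > ln(0.14)/ln(0.883) = 15.80, so N−1 ≥ 16 and N = 17.
Check: N=17 gives T = 0.1366 < 0.14; N=16 gives T = 0.1547.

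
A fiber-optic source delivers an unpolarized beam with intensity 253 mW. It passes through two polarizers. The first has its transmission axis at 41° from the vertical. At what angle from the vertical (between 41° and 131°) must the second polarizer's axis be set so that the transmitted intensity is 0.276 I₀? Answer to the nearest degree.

Unpolarized light through the first polarizer → I₁ = ½ I₀, now polarized at 41°.
Need I₂/I₀ = 0.276, so cos²(θ − 41°) = 0.276 / 0.5 = 0.552.
θ − 41° = arccos(√0.552) = 42.0°, giving θ ≈ 41 + 42.0 = 83.0°.

θ ≈ 83°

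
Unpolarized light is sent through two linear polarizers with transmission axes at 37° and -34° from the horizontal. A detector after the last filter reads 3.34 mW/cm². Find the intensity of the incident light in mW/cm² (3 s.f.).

I₀ ≈ 63.0 mW/cm²

Unpolarized light through the first polarizer → I₁ = ½ I₀, now polarized at 37°.
I₂ = I₁ cos²(-34° − 37°) = 0.5 I₀ · cos²(71°) = 0.053 I₀.
So 3.34 mW/cm² = 0.053 I₀, giving I₀ = 3.34/0.053 = 63.02 mW/cm².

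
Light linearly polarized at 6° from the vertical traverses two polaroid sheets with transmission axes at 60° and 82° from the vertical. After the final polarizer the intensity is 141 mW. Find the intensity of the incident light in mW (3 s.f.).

I₀ ≈ 475 mW

By Malus's law, I₁ = I₀ cos²(60° − 6°) = I₀ cos²(54°) = 0.3455 I₀.
I₂ = I₁ cos²(82° − 60°) = 0.3455 I₀ · cos²(22°) = 0.297 I₀.
So 141 mW = 0.297 I₀, giving I₀ = 141/0.297 = 474.7 mW.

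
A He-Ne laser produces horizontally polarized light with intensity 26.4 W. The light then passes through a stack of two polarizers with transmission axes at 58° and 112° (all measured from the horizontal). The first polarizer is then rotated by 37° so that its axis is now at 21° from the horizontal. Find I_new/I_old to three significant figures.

I_new/I_old ≈ 0.00274

Before rotation:
By Malus's law, I₁ = I₀ cos²(58° − 0°) = I₀ cos²(58°) = 0.2808 I₀.
I₂ = I₁ cos²(112° − 58°) = 0.2808 I₀ · cos²(54°) = 0.09702 I₀.
After rotation:
I₁ = I₀ cos²(21° − 0°) = I₀ cos²(21°) = 0.8716 I₀.
Angle between axes 1 and 2: 89°. I₂ = 0.8716 I₀ · cos²(89°) = 0.0002655 I₀.
Ratio = 0.0002655 / 0.09702 = 0.002736.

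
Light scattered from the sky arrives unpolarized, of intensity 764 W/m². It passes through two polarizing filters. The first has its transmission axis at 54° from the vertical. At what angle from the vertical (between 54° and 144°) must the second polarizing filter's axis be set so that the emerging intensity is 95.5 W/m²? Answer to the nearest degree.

θ ≈ 114°

Unpolarized light through the first polarizer → I₁ = ½ I₀, now polarized at 54°.
Target fraction: 95.5 / 764 W/m² = 0.125 of I₀.
Need I₂/I₀ = 0.125, so cos²(θ − 54°) = 0.125 / 0.5 = 0.25.
θ − 54° = arccos(√0.25) = 60.0°, giving θ ≈ 54 + 60.0 = 114.0°.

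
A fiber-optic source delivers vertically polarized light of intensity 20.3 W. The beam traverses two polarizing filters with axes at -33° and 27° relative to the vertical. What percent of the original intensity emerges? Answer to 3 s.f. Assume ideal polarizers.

≈ 17.6%

I₁ = 20.3 W · cos²(33°) = 14.28 W.
I₂ = I₁ · cos²(60°) = 14.28 · 0.25 = 3.57 W.
That is 17.58% of the incident intensity.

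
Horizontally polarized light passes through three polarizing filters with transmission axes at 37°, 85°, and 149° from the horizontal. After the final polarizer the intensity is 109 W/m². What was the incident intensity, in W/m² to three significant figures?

I₀ ≈ 1990 W/m²

I₁ = I₀ cos²(37° − 0°) = I₀ cos²(37°) = 0.6378 I₀.
I₂ = I₁ cos²(85° − 37°) = 0.6378 I₀ · cos²(48°) = 0.2856 I₀.
I₃ = I₂ cos²(149° − 85°) = 0.2856 I₀ · cos²(64°) = 0.05488 I₀.
So 109 W/m² = 0.05488 I₀, giving I₀ = 109/0.05488 = 1986 W/m².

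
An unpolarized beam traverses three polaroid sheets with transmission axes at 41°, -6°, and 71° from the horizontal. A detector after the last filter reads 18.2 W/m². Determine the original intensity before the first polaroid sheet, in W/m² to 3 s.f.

I₀ ≈ 1550 W/m²

Unpolarized light through the first polarizer → I₁ = ½ I₀, now polarized at 41°.
I₂ = I₁ cos²(-6° − 41°) = 0.5 I₀ · cos²(47°) = 0.2326 I₀.
I₃ = I₂ cos²(71° + 6°) = 0.2326 I₀ · cos²(77°) = 0.01177 I₀.
So 18.2 W/m² = 0.01177 I₀, giving I₀ = 18.2/0.01177 = 1547 W/m².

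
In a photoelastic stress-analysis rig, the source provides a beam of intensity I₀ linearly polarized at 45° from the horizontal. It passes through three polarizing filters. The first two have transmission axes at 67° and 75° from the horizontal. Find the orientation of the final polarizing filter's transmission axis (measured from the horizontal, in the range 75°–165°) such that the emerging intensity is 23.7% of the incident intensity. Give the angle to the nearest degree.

θ ≈ 133°

I₁ = I₀ cos²(67° − 45°) = I₀ cos²(22°) = 0.8597 I₀.
I₂ = I₁ cos²(75° − 67°) = 0.8597 I₀ · cos²(8°) = 0.843 I₀.
Need I₃/I₀ = 0.237, so cos²(θ − 75°) = 0.237 / 0.843 = 0.2811.
θ − 75° = arccos(√0.2811) = 58.0°, giving θ ≈ 75 + 58.0 = 133.0°.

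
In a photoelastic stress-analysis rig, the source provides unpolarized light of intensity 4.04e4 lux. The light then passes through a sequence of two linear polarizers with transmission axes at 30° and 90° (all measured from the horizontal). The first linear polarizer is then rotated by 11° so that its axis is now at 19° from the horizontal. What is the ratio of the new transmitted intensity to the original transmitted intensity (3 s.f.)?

Before rotation:
Unpolarized light through the first polarizer → I₁ = ½ I₀, now polarized at 30°.
I₂ = I₁ cos²(90° − 30°) = 0.5 I₀ · cos²(60°) = 0.125 I₀.
After rotation:
Unpolarized light through the first polarizer → I₁ = ½ I₀, now polarized at 19°.
I₂ = I₁ cos²(90° − 19°) = 0.5 I₀ · cos²(71°) = 0.053 I₀.
Ratio = 0.053 / 0.125 = 0.424.

I_new/I_old ≈ 0.424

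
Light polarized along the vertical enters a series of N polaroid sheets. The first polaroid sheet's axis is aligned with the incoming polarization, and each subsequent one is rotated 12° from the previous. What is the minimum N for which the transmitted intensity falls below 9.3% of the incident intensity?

First polarizer is aligned with the polarization: full transmission.
Each further stage multiplies by cos²(12°) = 0.9568.
After N polarizers: T = 0.9568^(N−1). Require T < 0.093 ⇒ N−1 > ln(0.093)/ln(0.9568) = 53.75, so N−1 ≥ 54 and N = 55.
Check: N=55 gives T = 0.09198 < 0.093; N=54 gives T = 0.09613.

N = 55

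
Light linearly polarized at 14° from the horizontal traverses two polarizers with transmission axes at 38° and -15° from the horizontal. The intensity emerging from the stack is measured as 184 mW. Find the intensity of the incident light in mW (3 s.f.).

I₁ = I₀ cos²(38° − 14°) = I₀ cos²(24°) = 0.8346 I₀.
I₂ = I₁ cos²(-15° − 38°) = 0.8346 I₀ · cos²(53°) = 0.3023 I₀.
So 184 mW = 0.3023 I₀, giving I₀ = 184/0.3023 = 608.7 mW.

I₀ ≈ 609 mW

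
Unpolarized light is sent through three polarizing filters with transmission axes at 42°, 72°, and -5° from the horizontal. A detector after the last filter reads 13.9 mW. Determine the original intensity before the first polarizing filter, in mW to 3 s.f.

Unpolarized light through the first polarizer → I₁ = ½ I₀, now polarized at 42°.
I₂ = I₁ cos²(72° − 42°) = 0.5 I₀ · cos²(30°) = 0.375 I₀.
I₃ = I₂ cos²(-5° − 72°) = 0.375 I₀ · cos²(77°) = 0.01898 I₀.
So 13.9 mW = 0.01898 I₀, giving I₀ = 13.9/0.01898 = 732.5 mW.

I₀ ≈ 732 mW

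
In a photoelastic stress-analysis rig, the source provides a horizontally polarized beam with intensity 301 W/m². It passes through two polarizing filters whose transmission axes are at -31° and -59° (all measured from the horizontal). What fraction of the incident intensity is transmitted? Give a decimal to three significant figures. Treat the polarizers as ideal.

By Malus's law, I₁ = 301 W/m² · cos²(31°) = 221.2 W/m².
I₂ = I₁ · cos²(28°) = 221.2 · 0.7796 = 172.4 W/m².
Transmitted fraction = 0.5728.

I/I₀ ≈ 0.573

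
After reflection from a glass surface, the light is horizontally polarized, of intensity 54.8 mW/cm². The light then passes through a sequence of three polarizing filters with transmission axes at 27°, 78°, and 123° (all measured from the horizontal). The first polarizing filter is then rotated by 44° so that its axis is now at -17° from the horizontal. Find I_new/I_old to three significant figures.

I_new/I_old ≈ 0.0221

Before rotation:
By Malus's law, I₁ = I₀ cos²(27° − 0°) = I₀ cos²(27°) = 0.7939 I₀.
I₂ = I₁ cos²(78° − 27°) = 0.7939 I₀ · cos²(51°) = 0.3144 I₀.
I₃ = I₂ cos²(123° − 78°) = 0.3144 I₀ · cos²(45°) = 0.1572 I₀.
After rotation:
I₁ = I₀ cos²(-17° − 0°) = I₀ cos²(17°) = 0.9145 I₀.
Angle between axes 1 and 2: 85°. I₂ = 0.9145 I₀ · cos²(85°) = 0.006947 I₀.
I₃ = I₂ cos²(123° − 78°) = 0.006947 I₀ · cos²(45°) = 0.003473 I₀.
Ratio = 0.003473 / 0.1572 = 0.02209.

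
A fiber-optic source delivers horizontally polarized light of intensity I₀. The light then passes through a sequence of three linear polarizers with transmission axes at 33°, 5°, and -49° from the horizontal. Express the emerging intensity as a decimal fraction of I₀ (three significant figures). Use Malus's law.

By Malus's law, I₁ = I₀ cos²(33° − 0°) = I₀ cos²(33°) = 0.7034 I₀.
I₂ = I₁ cos²(5° − 33°) = 0.7034 I₀ · cos²(28°) = 0.5483 I₀.
I₃ = I₂ cos²(-49° − 5°) = 0.5483 I₀ · cos²(54°) = 0.1894 I₀.
Transmitted fraction = 0.1894.

≈ 0.189 I₀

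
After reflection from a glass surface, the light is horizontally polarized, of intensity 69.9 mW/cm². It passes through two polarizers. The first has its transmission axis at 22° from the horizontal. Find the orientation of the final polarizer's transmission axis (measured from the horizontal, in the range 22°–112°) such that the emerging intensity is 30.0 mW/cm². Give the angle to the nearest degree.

θ ≈ 67°

By Malus's law, I₁ = I₀ cos²(22° − 0°) = I₀ cos²(22°) = 0.8597 I₀.
Target fraction: 30.0 / 69.9 mW/cm² = 0.4292 of I₀.
Need I₂/I₀ = 0.4292, so cos²(θ − 22°) = 0.4292 / 0.8597 = 0.4992.
θ − 22° = arccos(√0.4992) = 45.0°, giving θ ≈ 22 + 45.0 = 67.0°.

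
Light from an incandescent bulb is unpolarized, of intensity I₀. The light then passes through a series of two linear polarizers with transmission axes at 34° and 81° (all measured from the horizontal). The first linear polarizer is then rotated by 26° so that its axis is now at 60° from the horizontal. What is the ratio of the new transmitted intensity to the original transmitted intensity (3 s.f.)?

I_new/I_old ≈ 1.87

Before rotation:
Unpolarized light through the first polarizer → I₁ = ½ I₀, now polarized at 34°.
I₂ = I₁ cos²(81° − 34°) = 0.5 I₀ · cos²(47°) = 0.2326 I₀.
After rotation:
Unpolarized light through the first polarizer → I₁ = ½ I₀, now polarized at 60°.
I₂ = I₁ cos²(81° − 60°) = 0.5 I₀ · cos²(21°) = 0.4358 I₀.
Ratio = 0.4358 / 0.2326 = 1.874.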